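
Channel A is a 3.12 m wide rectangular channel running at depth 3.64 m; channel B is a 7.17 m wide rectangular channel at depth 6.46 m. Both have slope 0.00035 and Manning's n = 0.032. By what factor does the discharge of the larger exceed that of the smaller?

6.71

Channel A: Flow area A = b·y = 3.12 × 3.64 = 11.36 m². Wetted perimeter P = b + 2y = 3.12 + 2×3.64 = 10.4 m. Hydraulic radius R = A/P = 11.36/10.4 = 1.092 m. Q_A = (1/0.032)·11.36·1.092^(2/3)·√0.00035 = 7.041 m³/s.
Channel B: Flow area A = b·y = 7.17 × 6.46 = 46.32 m². Wetted perimeter P = b + 2y = 7.17 + 2×6.46 = 20.09 m. Hydraulic radius R = A/P = 46.32/20.09 = 2.306 m. Q_B = (1/0.032)·46.32·2.306^(2/3)·√0.00035 = 47.26 m³/s.
The larger discharge is 47.26 m³/s and the smaller is 7.041 m³/s; the ratio is 6.71.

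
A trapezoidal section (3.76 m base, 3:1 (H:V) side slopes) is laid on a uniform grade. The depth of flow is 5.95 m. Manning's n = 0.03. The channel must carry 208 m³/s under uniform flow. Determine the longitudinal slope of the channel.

With bottom width b = 3.76 m and side slope z = 3: A = (b + zy)y = (3.76 + 3×5.95)×5.95 = 128.6 m²; P = b + 2y√(1+z²) = 3.76 + 2×5.95×3.162 = 41.39 m.
Hydraulic radius R = A/P = 128.6/41.39 = 3.106 m.
From Manning's equation, S = [nQ / (1 A R^(2/3))]² = [0.03 × 208 / (1 × 128.6 × 3.106^(2/3))]² = 0.00052.

S = 0.00052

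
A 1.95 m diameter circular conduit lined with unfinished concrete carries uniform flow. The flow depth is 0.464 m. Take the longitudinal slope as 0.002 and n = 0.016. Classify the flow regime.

For a circular section of diameter D = 1.95 m at depth y = 0.464 m, the central angle is θ = 2 arccos(1 − 2y/D) = 2.038 rad. Then A = (D²/8)(θ − sin θ) = 0.5445 m² and P = Dθ/2 = 1.987 m.
Hydraulic radius R = A/P = 0.5445/1.987 = 0.274 m.
V = (1/n) R^(2/3) √S = (1/0.016) × 0.274^(2/3) × √0.002 = 1.179 m/s. Hydraulic depth D_h = A/T = 0.5445/1.661 = 0.3279 m.
Froude number Fr = V/√(g·D_h) = 1.179/√(9.81×0.3279) = 0.657, which is less than 1, so the flow is subcritical.

subcritical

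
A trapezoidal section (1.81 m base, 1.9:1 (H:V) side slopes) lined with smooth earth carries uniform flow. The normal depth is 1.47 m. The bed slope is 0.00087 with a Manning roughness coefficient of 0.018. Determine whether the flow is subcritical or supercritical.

With bottom width b = 1.81 m and side slope z = 1.9: A = (b + zy)y = (1.81 + 1.9×1.47)×1.47 = 6.766 m²; P = b + 2y√(1+z²) = 1.81 + 2×1.47×2.147 = 8.122 m.
Hydraulic radius R = A/P = 6.766/8.122 = 0.8331 m.
V = (1/n) R^(2/3) √S = (1/0.018) × 0.8331^(2/3) × √0.00087 = 1.451 m/s. Hydraulic depth D_h = A/T = 6.766/7.396 = 0.9149 m.
Froude number Fr = V/√(g·D_h) = 1.451/√(9.81×0.9149) = 0.484, which is less than 1, so the flow is subcritical.

subcritical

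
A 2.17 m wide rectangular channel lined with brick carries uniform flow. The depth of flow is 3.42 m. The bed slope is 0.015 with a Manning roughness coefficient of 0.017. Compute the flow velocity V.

Flow area A = b·y = 2.17 × 3.42 = 7.421 m². Wetted perimeter P = b + 2y = 2.17 + 2×3.42 = 9.01 m.
Hydraulic radius R = A/P = 7.421/9.01 = 0.8237 m.
From Manning's equation, V = (1/n) R^(2/3) S^(1/2) = (1/0.017) × 0.8237^(2/3) × 0.015^(1/2) = 6.33 m/s.

V = 6.33 m/s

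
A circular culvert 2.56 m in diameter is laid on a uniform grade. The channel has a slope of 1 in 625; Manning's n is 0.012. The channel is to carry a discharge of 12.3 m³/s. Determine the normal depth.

y_n = 2.02 m

Manning's equation rearranged: A R^(2/3) = nQ / (1·√S) = 0.012 × 12.3 / (√0.0016) = 3.69.
At y = 2.35 m: A R^(2/3) = 4.101 — over.
At y = 1.45 m: A R^(2/3) = 2.347 — short.
At y = 2.02 m: A R^(2/3) = 3.685 — ≈ 3.69.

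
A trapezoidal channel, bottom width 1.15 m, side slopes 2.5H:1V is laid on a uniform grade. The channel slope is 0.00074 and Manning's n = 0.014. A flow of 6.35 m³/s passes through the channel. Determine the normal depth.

y_n = 1.13 m

Manning's equation rearranged: A R^(2/3) = nQ / (1·√S) = 0.014 × 6.35 / (√0.00074) = 3.268.
At y = 1.36 m: A R^(2/3) = 5.018 — high.
At y = 0.913 m: A R^(2/3) = 2.018 — low.
At y = 1.13 m: A R^(2/3) = 3.269 — matches.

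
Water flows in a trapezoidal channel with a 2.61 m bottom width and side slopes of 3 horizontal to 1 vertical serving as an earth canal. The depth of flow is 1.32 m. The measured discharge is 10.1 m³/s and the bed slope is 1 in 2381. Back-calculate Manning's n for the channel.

With bottom width b = 2.61 m and side slope z = 3: A = (b + zy)y = (2.61 + 3×1.32)×1.32 = 8.672 m²; P = b + 2y√(1+z²) = 2.61 + 2×1.32×3.162 = 10.96 m.
Hydraulic radius R = A/P = 8.672/10.96 = 0.7914 m.
Rearranging Manning's equation: n = (1/Q) A R^(2/3) S^(1/2) = (1/10.1) × 8.672 × 0.7914^(2/3) × √0.00042 = 0.0151.

n = 0.0151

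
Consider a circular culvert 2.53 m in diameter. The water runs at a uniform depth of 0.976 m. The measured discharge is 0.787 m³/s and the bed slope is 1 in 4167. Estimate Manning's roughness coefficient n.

n = 0.023

For a circular section of diameter D = 2.53 m at depth y = 0.976 m, the central angle is θ = 2 arccos(1 − 2y/D) = 2.681 rad. Then A = (D²/8)(θ − sin θ) = 1.789 m² and P = Dθ/2 = 3.391 m.
Hydraulic radius R = A/P = 1.789/3.391 = 0.5275 m.
Rearranging Manning's equation: n = (1/Q) A R^(2/3) S^(1/2) = (1/0.787) × 1.789 × 0.5275^(2/3) × √0.00024 = 0.023.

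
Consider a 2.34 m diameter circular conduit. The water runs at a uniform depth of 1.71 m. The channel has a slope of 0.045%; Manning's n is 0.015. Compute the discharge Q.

Q = 3.76 m³/s

For a circular section of diameter D = 2.34 m at depth y = 1.71 m, the central angle is θ = 2 arccos(1 − 2y/D) = 4.101 rad. Then A = (D²/8)(θ − sin θ) = 3.367 m² and P = Dθ/2 = 4.798 m.
Hydraulic radius R = A/P = 3.367/4.798 = 0.7018 m.
Manning's equation: Q = (1/n) A R^(2/3) S^(1/2) = (1/0.015) × 3.367 × 0.7018^(2/3) × 0.00045^(1/2) = 3.76 m³/s.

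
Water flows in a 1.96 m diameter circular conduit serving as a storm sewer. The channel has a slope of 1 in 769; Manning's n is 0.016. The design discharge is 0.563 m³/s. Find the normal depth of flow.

Manning's equation rearranged: A R^(2/3) = nQ / (1·√S) = 0.016 × 0.563 / (√0.0013) = 0.2498.
At y = 0.352 m: A R^(2/3) = 0.1319 — low.
At y = 0.6 m: A R^(2/3) = 0.3819 — high.
At y = 0.483 m: A R^(2/3) = 0.2496 — ≈ 0.2498.

y_n = 0.483 m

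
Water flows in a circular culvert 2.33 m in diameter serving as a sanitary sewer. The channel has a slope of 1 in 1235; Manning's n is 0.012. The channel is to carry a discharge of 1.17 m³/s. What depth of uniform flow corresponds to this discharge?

y_n = 0.642 m

Manning's equation rearranged: A R^(2/3) = nQ / (1·√S) = 0.012 × 1.17 / (√0.0008097) = 0.4934.
Try y = 0.547 m: A R^(2/3) = 0.3595 — too small.
Try y = 0.759 m: A R^(2/3) = 0.6823 — too large.
Try y = 0.642 m: A R^(2/3) = 0.4935 — matches.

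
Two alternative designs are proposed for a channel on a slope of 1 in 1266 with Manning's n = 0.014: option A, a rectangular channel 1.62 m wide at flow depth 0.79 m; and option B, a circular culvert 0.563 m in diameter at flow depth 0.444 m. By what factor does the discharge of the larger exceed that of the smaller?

10.7

Channel A: Flow area A = b·y = 1.62 × 0.79 = 1.28 m². Wetted perimeter P = b + 2y = 1.62 + 2×0.79 = 3.2 m. Hydraulic radius R = A/P = 1.28/3.2 = 0.3999 m. Q_A = (1/0.014)·1.28·0.3999^(2/3)·√0.0007899 = 1.395 m³/s.
Channel B: For a circular section of diameter D = 0.563 m at depth y = 0.444 m, the central angle is θ = 2 arccos(1 − 2y/D) = 4.372 rad. Then A = (D²/8)(θ − sin θ) = 0.2106 m² and P = Dθ/2 = 1.231 m. Hydraulic radius R = A/P = 0.2106/1.231 = 0.1711 m. Q_B = (1/0.014)·0.2106·0.1711^(2/3)·√0.0007899 = 0.1303 m³/s.
The larger discharge is 1.395 m³/s and the smaller is 0.1303 m³/s; the ratio is 10.7.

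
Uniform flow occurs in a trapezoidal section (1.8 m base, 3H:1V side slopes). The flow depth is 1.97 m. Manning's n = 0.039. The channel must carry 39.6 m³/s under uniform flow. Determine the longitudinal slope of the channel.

With bottom width b = 1.8 m and side slope z = 3: A = (b + zy)y = (1.8 + 3×1.97)×1.97 = 15.19 m²; P = b + 2y√(1+z²) = 1.8 + 2×1.97×3.162 = 14.26 m.
Hydraulic radius R = A/P = 15.19/14.26 = 1.065 m.
From Manning's equation, S = [nQ / (1 A R^(2/3))]² = [0.039 × 39.6 / (1 × 15.19 × 1.065^(2/3))]² = 0.0095.

S = 0.0095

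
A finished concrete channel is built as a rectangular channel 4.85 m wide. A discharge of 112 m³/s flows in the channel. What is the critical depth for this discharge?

For a rectangular channel, critical depth y_c = (q²/g)^(1/3) where q = Q/b = 112/4.85 = 23.09 m²/s.
So y_c = (23.09²/9.81)^(1/3) = 3.79 m.

y_c = 3.79 m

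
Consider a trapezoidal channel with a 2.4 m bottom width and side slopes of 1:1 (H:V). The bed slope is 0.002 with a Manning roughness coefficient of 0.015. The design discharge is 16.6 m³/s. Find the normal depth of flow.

Manning's equation rearranged: A R^(2/3) = nQ / (1·√S) = 0.015 × 16.6 / (√0.002) = 5.568.
Trying y = 1.78 m: A R^(2/3) = 7.444 — high.
Trying y = 1.53 m: A R^(2/3) = 5.579 — matches.

y_n = 1.53 m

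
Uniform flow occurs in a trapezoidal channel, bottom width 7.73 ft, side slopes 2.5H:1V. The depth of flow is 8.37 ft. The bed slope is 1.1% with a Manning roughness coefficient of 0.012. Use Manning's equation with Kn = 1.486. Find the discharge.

Q = 8540 ft³/s

With bottom width b = 7.73 ft and side slope z = 2.5: A = (b + zy)y = (7.73 + 2.5×8.37)×8.37 = 239.8 ft²; P = b + 2y√(1+z²) = 7.73 + 2×8.37×2.693 = 52.8 ft.
Hydraulic radius R = A/P = 239.8/52.8 = 4.542 ft.
Manning's equation: Q = (1.486/n) A R^(2/3) S^(1/2) = (1.486/0.012) × 239.8 × 4.542^(2/3) × 0.011^(1/2) = 8540 ft³/s.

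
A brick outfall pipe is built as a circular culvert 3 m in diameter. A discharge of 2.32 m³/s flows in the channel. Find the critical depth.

y_c = 0.641 m

At critical depth, Q² T / (g A³) = 1, i.e. A³/T = Q²/g = 2.32²/9.81 = 0.5487.
At y = 0.44 m: A³/T = 0.1256 — short.
At y = 0.641 m: A³/T = 0.5502 — ≈ 0.5487.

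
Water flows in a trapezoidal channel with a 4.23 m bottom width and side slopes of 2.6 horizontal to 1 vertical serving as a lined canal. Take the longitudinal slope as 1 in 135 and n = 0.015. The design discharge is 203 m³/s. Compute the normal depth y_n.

Manning's equation rearranged: A R^(2/3) = nQ / (1·√S) = 0.015 × 203 / (√0.007407) = 35.38.
Trying y = 2.19 m: A R^(2/3) = 26.19 — too small.
Trying y = 2.98 m: A R^(2/3) = 51.11 — too large.
Trying y = 2.52 m: A R^(2/3) = 35.4 — matches.

y_n = 2.52 m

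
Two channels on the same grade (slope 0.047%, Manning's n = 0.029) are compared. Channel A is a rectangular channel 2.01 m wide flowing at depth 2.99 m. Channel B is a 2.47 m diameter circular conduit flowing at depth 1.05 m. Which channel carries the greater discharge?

Channel A: Flow area A = b·y = 2.01 × 2.99 = 6.01 m². Wetted perimeter P = b + 2y = 2.01 + 2×2.99 = 7.99 m. Hydraulic radius R = A/P = 6.01/7.99 = 0.7522 m. Q_A = (1/0.029)·6.01·0.7522^(2/3)·√0.00047 = 3.716 m³/s.
Channel B: For a circular section of diameter D = 2.47 m at depth y = 1.05 m, the central angle is θ = 2 arccos(1 − 2y/D) = 2.841 rad. Then A = (D²/8)(θ − sin θ) = 1.941 m² and P = Dθ/2 = 3.508 m. Hydraulic radius R = A/P = 1.941/3.508 = 0.5531 m. Q_B = (1/0.029)·1.941·0.5531^(2/3)·√0.00047 = 0.9775 m³/s.
Q_A = 3.716 m³/s vs Q_B = 0.9775 m³/s, so channel A carries more.

channel A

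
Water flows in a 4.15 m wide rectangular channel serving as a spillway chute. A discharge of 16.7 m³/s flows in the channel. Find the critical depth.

For a rectangular channel, critical depth y_c = (q²/g)^(1/3) where q = Q/b = 16.7/4.15 = 4.024 m²/s.
So y_c = (4.024²/9.81)^(1/3) = 1.18 m.

y_c = 1.18 m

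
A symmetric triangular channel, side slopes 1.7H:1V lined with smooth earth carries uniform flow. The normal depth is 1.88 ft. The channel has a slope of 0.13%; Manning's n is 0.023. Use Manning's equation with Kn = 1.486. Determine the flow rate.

Q = 12.2 ft³/s

For a triangular section with side slope z = 1.7: A = zy² = 1.7×1.88² = 6.008 ft²; P = 2y√(1+z²) = 2×1.88×1.972 = 7.416 ft.
Hydraulic radius R = A/P = 6.008/7.416 = 0.8102 ft.
Manning's equation: Q = (1.486/n) A R^(2/3) S^(1/2) = (1.486/0.023) × 6.008 × 0.8102^(2/3) × 0.0013^(1/2) = 12.2 ft³/s.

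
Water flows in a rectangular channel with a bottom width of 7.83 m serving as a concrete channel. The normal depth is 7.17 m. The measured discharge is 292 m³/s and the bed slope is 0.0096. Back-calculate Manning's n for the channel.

Flow area A = b·y = 7.83 × 7.17 = 56.14 m². Wetted perimeter P = b + 2y = 7.83 + 2×7.17 = 22.17 m.
Hydraulic radius R = A/P = 56.14/22.17 = 2.532 m.
Rearranging Manning's equation: n = (1/Q) A R^(2/3) S^(1/2) = (1/292) × 56.14 × 2.532^(2/3) × √0.0096 = 0.035.

n = 0.035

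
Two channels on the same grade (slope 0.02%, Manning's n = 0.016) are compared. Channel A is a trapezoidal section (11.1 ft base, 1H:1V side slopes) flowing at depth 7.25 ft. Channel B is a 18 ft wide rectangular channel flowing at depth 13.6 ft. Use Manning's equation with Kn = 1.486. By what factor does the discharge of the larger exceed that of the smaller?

Channel A: With bottom width b = 11.1 ft and side slope z = 1: A = (b + zy)y = (11.1 + 1×7.25)×7.25 = 133 ft²; P = b + 2y√(1+z²) = 11.1 + 2×7.25×1.414 = 31.61 ft. Hydraulic radius R = A/P = 133/31.61 = 4.209 ft. Q_A = (1.486/0.016)·133·4.209^(2/3)·√0.0002 = 455.5 ft³/s.
Channel B: Flow area A = b·y = 18 × 13.6 = 244.8 ft². Wetted perimeter P = b + 2y = 18 + 2×13.6 = 45.2 ft. Hydraulic radius R = A/P = 244.8/45.2 = 5.416 ft. Q_B = (1.486/0.016)·244.8·5.416^(2/3)·√0.0002 = 991.6 ft³/s.
The larger discharge is 991.6 ft³/s and the smaller is 455.5 ft³/s; the ratio is 2.18.

2.18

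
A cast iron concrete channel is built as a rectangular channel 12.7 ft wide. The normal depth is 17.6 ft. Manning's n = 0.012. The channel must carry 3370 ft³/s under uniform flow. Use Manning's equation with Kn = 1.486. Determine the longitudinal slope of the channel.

Flow area A = b·y = 12.7 × 17.6 = 223.5 ft². Wetted perimeter P = b + 2y = 12.7 + 2×17.6 = 47.9 ft.
Hydraulic radius R = A/P = 223.5/47.9 = 4.666 ft.
From Manning's equation, S = [nQ / (1.486 A R^(2/3))]² = [0.012 × 3370 / (1.486 × 223.5 × 4.666^(2/3))]² = 0.0019.

S = 0.0019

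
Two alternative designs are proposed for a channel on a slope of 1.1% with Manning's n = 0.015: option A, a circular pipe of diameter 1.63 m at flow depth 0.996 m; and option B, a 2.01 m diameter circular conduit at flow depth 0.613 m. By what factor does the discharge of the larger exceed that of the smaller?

1.95

Channel A: For a circular section of diameter D = 1.63 m at depth y = 0.996 m, the central angle is θ = 2 arccos(1 − 2y/D) = 3.589 rad. Then A = (D²/8)(θ − sin θ) = 1.336 m² and P = Dθ/2 = 2.925 m. Hydraulic radius R = A/P = 1.336/2.925 = 0.4567 m. Q_A = (1/0.015)·1.336·0.4567^(2/3)·√0.011 = 5.539 m³/s.
Channel B: For a circular section of diameter D = 2.01 m at depth y = 0.613 m, the central angle is θ = 2 arccos(1 − 2y/D) = 2.34 rad. Then A = (D²/8)(θ − sin θ) = 0.8191 m² and P = Dθ/2 = 2.352 m. Hydraulic radius R = A/P = 0.8191/2.352 = 0.3483 m. Q_B = (1/0.015)·0.8191·0.3483^(2/3)·√0.011 = 2.835 m³/s.
The larger discharge is 5.539 m³/s and the smaller is 2.835 m³/s; the ratio is 1.95.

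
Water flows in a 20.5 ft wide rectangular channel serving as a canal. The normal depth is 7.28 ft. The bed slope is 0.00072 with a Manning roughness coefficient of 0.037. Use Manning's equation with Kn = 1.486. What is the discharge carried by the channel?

Q = 422 ft³/s

Flow area A = b·y = 20.5 × 7.28 = 149.2 ft². Wetted perimeter P = b + 2y = 20.5 + 2×7.28 = 35.06 ft.
Hydraulic radius R = A/P = 149.2/35.06 = 4.257 ft.
Manning's equation: Q = (1.486/n) A R^(2/3) S^(1/2) = (1.486/0.037) × 149.2 × 4.257^(2/3) × 0.00072^(1/2) = 422 ft³/s.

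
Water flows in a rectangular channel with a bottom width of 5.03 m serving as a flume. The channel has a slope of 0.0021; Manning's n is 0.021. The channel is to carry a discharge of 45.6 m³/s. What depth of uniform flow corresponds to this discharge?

Manning's equation rearranged: A R^(2/3) = nQ / (1·√S) = 0.021 × 45.6 / (√0.0021) = 20.9.
At y = 4.08 m: A R^(2/3) = 27.56 — high.
At y = 2.62 m: A R^(2/3) = 15.56 — low.
At y = 3.28 m: A R^(2/3) = 20.88 — close enough.

y_n = 3.28 m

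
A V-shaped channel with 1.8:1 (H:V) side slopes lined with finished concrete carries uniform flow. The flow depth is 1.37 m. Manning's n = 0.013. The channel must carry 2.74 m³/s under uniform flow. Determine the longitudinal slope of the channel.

S = 0.00022

For a triangular section with side slope z = 1.8: A = zy² = 1.8×1.37² = 3.378 m²; P = 2y√(1+z²) = 2×1.37×2.059 = 5.642 m.
Hydraulic radius R = A/P = 3.378/5.642 = 0.5988 m.
From Manning's equation, S = [nQ / (1 A R^(2/3))]² = [0.013 × 2.74 / (1 × 3.378 × 0.5988^(2/3))]² = 0.00022.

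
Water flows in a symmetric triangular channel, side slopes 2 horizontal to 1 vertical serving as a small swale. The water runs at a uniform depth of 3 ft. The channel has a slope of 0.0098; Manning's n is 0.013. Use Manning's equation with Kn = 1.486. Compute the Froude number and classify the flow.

supercritical

For a triangular section with side slope z = 2: A = zy² = 2×3² = 18 ft²; P = 2y√(1+z²) = 2×3×2.236 = 13.42 ft.
Hydraulic radius R = A/P = 18/13.42 = 1.342 ft.
V = (1.486/n) R^(2/3) √S = (1.486/0.013) × 1.342^(2/3) × √0.0098 = 13.77 ft/s. Hydraulic depth D_h = A/T = 18/12 = 1.5 ft.
Froude number Fr = V/√(g·D_h) = 13.77/√(32.2×1.5) = 1.98, which is greater than 1, so the flow is supercritical.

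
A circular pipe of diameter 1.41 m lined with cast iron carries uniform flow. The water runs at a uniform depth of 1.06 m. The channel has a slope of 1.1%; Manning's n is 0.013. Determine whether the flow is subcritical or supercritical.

supercritical

For a circular section of diameter D = 1.41 m at depth y = 1.06 m, the central angle is θ = 2 arccos(1 − 2y/D) = 4.197 rad. Then A = (D²/8)(θ − sin θ) = 1.259 m² and P = Dθ/2 = 2.959 m.
Hydraulic radius R = A/P = 1.259/2.959 = 0.4256 m.
V = (1/n) R^(2/3) √S = (1/0.013) × 0.4256^(2/3) × √0.011 = 4.565 m/s. Hydraulic depth D_h = A/T = 1.259/1.218 = 1.034 m.
Froude number Fr = V/√(g·D_h) = 4.565/√(9.81×1.034) = 1.43, which is greater than 1, so the flow is supercritical.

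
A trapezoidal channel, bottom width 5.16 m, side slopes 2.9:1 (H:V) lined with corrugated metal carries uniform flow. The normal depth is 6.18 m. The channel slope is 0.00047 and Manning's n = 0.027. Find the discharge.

With bottom width b = 5.16 m and side slope z = 2.9: A = (b + zy)y = (5.16 + 2.9×6.18)×6.18 = 142.6 m²; P = b + 2y√(1+z²) = 5.16 + 2×6.18×3.068 = 43.08 m.
Hydraulic radius R = A/P = 142.6/43.08 = 3.312 m.
Manning's equation: Q = (1/n) A R^(2/3) S^(1/2) = (1/0.027) × 142.6 × 3.312^(2/3) × 0.00047^(1/2) = 254 m³/s.

Q = 254 m³/s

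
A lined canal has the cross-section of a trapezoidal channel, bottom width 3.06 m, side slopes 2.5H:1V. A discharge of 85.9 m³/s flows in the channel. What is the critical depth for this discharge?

y_c = 2.46 m

At critical depth, Q² T / (g A³) = 1, i.e. A³/T = Q²/g = 85.9²/9.81 = 752.2.
Trying y = 2.68 m: A³/T = 1087 — too large.
Trying y = 2.46 m: A³/T = 757.2 — matches.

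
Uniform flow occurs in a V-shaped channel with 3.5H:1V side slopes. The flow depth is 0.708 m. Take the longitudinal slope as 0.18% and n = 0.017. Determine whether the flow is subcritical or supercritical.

For a triangular section with side slope z = 3.5: A = zy² = 3.5×0.708² = 1.754 m²; P = 2y√(1+z²) = 2×0.708×3.64 = 5.154 m.
Hydraulic radius R = A/P = 1.754/5.154 = 0.3404 m.
V = (1/n) R^(2/3) √S = (1/0.017) × 0.3404^(2/3) × √0.0018 = 1.217 m/s. Hydraulic depth D_h = A/T = 1.754/4.956 = 0.354 m.
Froude number Fr = V/√(g·D_h) = 1.217/√(9.81×0.354) = 0.653, which is less than 1, so the flow is subcritical.

subcritical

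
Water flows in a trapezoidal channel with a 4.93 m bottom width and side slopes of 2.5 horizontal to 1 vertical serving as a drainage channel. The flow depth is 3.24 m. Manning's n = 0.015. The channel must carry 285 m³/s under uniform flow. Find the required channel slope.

S = 0.0044

With bottom width b = 4.93 m and side slope z = 2.5: A = (b + zy)y = (4.93 + 2.5×3.24)×3.24 = 42.22 m²; P = b + 2y√(1+z²) = 4.93 + 2×3.24×2.693 = 22.38 m.
Hydraulic radius R = A/P = 42.22/22.38 = 1.887 m.
From Manning's equation, S = [nQ / (1 A R^(2/3))]² = [0.015 × 285 / (1 × 42.22 × 1.887^(2/3))]² = 0.0044.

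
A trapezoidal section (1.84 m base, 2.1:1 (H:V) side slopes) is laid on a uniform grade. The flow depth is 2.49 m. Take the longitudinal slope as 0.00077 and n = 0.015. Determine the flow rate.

Q = 39 m³/s

With bottom width b = 1.84 m and side slope z = 2.1: A = (b + zy)y = (1.84 + 2.1×2.49)×2.49 = 17.6 m²; P = b + 2y√(1+z²) = 1.84 + 2×2.49×2.326 = 13.42 m.
Hydraulic radius R = A/P = 17.6/13.42 = 1.311 m.
Manning's equation: Q = (1/n) A R^(2/3) S^(1/2) = (1/0.015) × 17.6 × 1.311^(2/3) × 0.00077^(1/2) = 39 m³/s.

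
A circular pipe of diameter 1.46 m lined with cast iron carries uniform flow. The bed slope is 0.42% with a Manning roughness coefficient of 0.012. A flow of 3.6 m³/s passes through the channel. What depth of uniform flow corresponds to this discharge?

Manning's equation rearranged: A R^(2/3) = nQ / (1·√S) = 0.012 × 3.6 / (√0.0042) = 0.6666.
Trying y = 1.22 m: A R^(2/3) = 0.8694 — high.
Trying y = 0.777 m: A R^(2/3) = 0.4746 — low.
Trying y = 0.97 m: A R^(2/3) = 0.6671 — close enough.

y_n = 0.97 m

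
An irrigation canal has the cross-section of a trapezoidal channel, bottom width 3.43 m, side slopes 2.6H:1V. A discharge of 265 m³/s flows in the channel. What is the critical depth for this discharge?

y_c = 4.02 m

At critical depth, Q² T / (g A³) = 1, i.e. A³/T = Q²/g = 265²/9.81 = 7159.
Try y = 4.7 m: A³/T = 14280 — too large.
Try y = 3.04 m: A³/T = 2126 — too small.
Try y = 4.02 m: A³/T = 7142 — close enough.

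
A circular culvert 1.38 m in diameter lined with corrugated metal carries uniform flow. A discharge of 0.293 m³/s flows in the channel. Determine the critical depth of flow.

At critical depth, Q² T / (g A³) = 1, i.e. A³/T = Q²/g = 0.293²/9.81 = 0.008751.
Try y = 0.212 m: A³/T = 0.003104 — too small.
Try y = 0.276 m: A³/T = 0.008748 — matches.

y_c = 0.276 m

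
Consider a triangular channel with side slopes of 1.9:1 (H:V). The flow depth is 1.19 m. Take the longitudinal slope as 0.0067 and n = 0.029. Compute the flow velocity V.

V = 1.84 m/s

For a triangular section with side slope z = 1.9: A = zy² = 1.9×1.19² = 2.691 m²; P = 2y√(1+z²) = 2×1.19×2.147 = 5.11 m.
Hydraulic radius R = A/P = 2.691/5.11 = 0.5265 m.
From Manning's equation, V = (1/n) R^(2/3) S^(1/2) = (1/0.029) × 0.5265^(2/3) × 0.0067^(1/2) = 1.84 m/s.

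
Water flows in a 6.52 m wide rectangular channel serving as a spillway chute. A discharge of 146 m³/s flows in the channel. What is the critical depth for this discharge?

For a rectangular channel, critical depth y_c = (q²/g)^(1/3) where q = Q/b = 146/6.52 = 22.39 m²/s.
So y_c = (22.39²/9.81)^(1/3) = 3.71 m.

y_c = 3.71 m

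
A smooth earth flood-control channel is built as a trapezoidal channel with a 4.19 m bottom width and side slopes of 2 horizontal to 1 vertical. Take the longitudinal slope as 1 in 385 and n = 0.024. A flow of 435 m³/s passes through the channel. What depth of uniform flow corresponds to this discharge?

y_n = 5.96 m

Manning's equation rearranged: A R^(2/3) = nQ / (1·√S) = 0.024 × 435 / (√0.002597) = 204.8.
At y = 6.58 m: A R^(2/3) = 257.9 — high.
At y = 4.65 m: A R^(2/3) = 115.9 — low.
At y = 5.96 m: A R^(2/3) = 204.7 — close enough.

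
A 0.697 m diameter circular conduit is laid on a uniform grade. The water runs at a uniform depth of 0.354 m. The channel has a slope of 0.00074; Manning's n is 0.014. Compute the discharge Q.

Q = 0.119 m³/s

For a circular section of diameter D = 0.697 m at depth y = 0.354 m, the central angle is θ = 2 arccos(1 − 2y/D) = 3.173 rad. Then A = (D²/8)(θ − sin θ) = 0.1946 m² and P = Dθ/2 = 1.106 m.
Hydraulic radius R = A/P = 0.1946/1.106 = 0.176 m.
Manning's equation: Q = (1/n) A R^(2/3) S^(1/2) = (1/0.014) × 0.1946 × 0.176^(2/3) × 0.00074^(1/2) = 0.119 m³/s.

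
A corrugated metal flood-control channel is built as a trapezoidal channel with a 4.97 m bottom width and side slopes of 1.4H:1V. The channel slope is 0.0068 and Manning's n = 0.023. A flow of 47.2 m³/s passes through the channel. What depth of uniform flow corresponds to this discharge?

Manning's equation rearranged: A R^(2/3) = nQ / (1·√S) = 0.023 × 47.2 / (√0.0068) = 13.16.
At y = 1.25 m: A R^(2/3) = 7.865 — too small.
At y = 1.94 m: A R^(2/3) = 17.58 — too large.
At y = 1.66 m: A R^(2/3) = 13.16 — close enough.

y_n = 1.66 m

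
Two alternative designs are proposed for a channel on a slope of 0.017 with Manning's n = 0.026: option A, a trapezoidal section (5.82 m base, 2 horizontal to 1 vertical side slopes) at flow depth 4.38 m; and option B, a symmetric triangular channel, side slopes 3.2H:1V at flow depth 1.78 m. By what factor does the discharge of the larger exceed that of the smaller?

13

Channel A: With bottom width b = 5.82 m and side slope z = 2: A = (b + zy)y = (5.82 + 2×4.38)×4.38 = 63.86 m²; P = b + 2y√(1+z²) = 5.82 + 2×4.38×2.236 = 25.41 m. Hydraulic radius R = A/P = 63.86/25.41 = 2.513 m. Q_A = (1/0.026)·63.86·2.513^(2/3)·√0.017 = 592 m³/s.
Channel B: For a triangular section with side slope z = 3.2: A = zy² = 3.2×1.78² = 10.14 m²; P = 2y√(1+z²) = 2×1.78×3.353 = 11.94 m. Hydraulic radius R = A/P = 10.14/11.94 = 0.8495 m. Q_B = (1/0.026)·10.14·0.8495^(2/3)·√0.017 = 45.6 m³/s.
The larger discharge is 592 m³/s and the smaller is 45.6 m³/s; the ratio is 13.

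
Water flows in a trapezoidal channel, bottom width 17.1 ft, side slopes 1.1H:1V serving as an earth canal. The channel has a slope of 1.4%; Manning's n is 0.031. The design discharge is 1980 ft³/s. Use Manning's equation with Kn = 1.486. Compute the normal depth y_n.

Manning's equation rearranged: A R^(2/3) = nQ / (1.486·√S) = 0.031 × 1980 / (1.486 × √0.014) = 349.1.
Try y = 6.57 ft: A R^(2/3) = 426.7 — over.
Try y = 4.92 ft: A R^(2/3) = 254.9 — short.
Try y = 5.88 ft: A R^(2/3) = 349.6 — ≈ 349.1.

y_n = 5.88 ft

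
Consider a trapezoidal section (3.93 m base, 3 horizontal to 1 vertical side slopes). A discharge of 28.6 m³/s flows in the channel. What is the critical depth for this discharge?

y_c = 1.27 m

At critical depth, Q² T / (g A³) = 1, i.e. A³/T = Q²/g = 28.6²/9.81 = 83.38.
Trying y = 1.02 m: A³/T = 36.06 — too small.
Trying y = 1.61 m: A³/T = 206.4 — too large.
Trying y = 1.27 m: A³/T = 82.23 — matches.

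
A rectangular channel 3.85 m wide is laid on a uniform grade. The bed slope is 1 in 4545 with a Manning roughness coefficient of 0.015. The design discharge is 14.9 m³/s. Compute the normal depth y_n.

y_n = 3.41 m

Manning's equation rearranged: A R^(2/3) = nQ / (1·√S) = 0.015 × 14.9 / (√0.00022) = 15.07.
At y = 2.72 m: A R^(2/3) = 11.34 — short.
At y = 4.1 m: A R^(2/3) = 18.9 — over.
At y = 3.41 m: A R^(2/3) = 15.07 — close enough.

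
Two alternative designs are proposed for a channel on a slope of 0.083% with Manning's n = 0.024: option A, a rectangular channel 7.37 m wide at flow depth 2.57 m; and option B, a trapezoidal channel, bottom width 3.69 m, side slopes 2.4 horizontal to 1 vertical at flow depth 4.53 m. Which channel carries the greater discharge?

channel B

Channel A: Flow area A = b·y = 7.37 × 2.57 = 18.94 m². Wetted perimeter P = b + 2y = 7.37 + 2×2.57 = 12.51 m. Hydraulic radius R = A/P = 18.94/12.51 = 1.514 m. Q_A = (1/0.024)·18.94·1.514^(2/3)·√0.00083 = 29.98 m³/s.
Channel B: With bottom width b = 3.69 m and side slope z = 2.4: A = (b + zy)y = (3.69 + 2.4×4.53)×4.53 = 65.97 m²; P = b + 2y√(1+z²) = 3.69 + 2×4.53×2.6 = 27.25 m. Hydraulic radius R = A/P = 65.97/27.25 = 2.421 m. Q_B = (1/0.024)·65.97·2.421^(2/3)·√0.00083 = 142.8 m³/s.
Q_A = 29.98 m³/s vs Q_B = 142.8 m³/s, so channel B carries more.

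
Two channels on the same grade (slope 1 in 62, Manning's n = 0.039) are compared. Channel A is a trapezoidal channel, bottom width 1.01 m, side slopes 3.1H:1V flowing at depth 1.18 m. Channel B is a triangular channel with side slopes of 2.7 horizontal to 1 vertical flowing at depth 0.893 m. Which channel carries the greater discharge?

Channel A: With bottom width b = 1.01 m and side slope z = 3.1: A = (b + zy)y = (1.01 + 3.1×1.18)×1.18 = 5.508 m²; P = b + 2y√(1+z²) = 1.01 + 2×1.18×3.257 = 8.697 m. Hydraulic radius R = A/P = 5.508/8.697 = 0.6333 m. Q_A = (1/0.039)·5.508·0.6333^(2/3)·√0.01613 = 13.23 m³/s.
Channel B: For a triangular section with side slope z = 2.7: A = zy² = 2.7×0.893² = 2.153 m²; P = 2y√(1+z²) = 2×0.893×2.879 = 5.142 m. Hydraulic radius R = A/P = 2.153/5.142 = 0.4187 m. Q_B = (1/0.039)·2.153·0.4187^(2/3)·√0.01613 = 3.924 m³/s.
Q_A = 13.23 m³/s vs Q_B = 3.924 m³/s, so channel A carries more.

channel A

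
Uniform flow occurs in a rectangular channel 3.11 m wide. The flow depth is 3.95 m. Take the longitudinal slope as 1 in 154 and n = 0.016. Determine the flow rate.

Flow area A = b·y = 3.11 × 3.95 = 12.28 m². Wetted perimeter P = b + 2y = 3.11 + 2×3.95 = 11.01 m.
Hydraulic radius R = A/P = 12.28/11.01 = 1.116 m.
Manning's equation: Q = (1/n) A R^(2/3) S^(1/2) = (1/0.016) × 12.28 × 1.116^(2/3) × 0.006494^(1/2) = 66.6 m³/s.

Q = 66.6 m³/s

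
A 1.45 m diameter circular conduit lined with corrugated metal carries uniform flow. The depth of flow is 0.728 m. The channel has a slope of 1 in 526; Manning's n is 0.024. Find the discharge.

Q = 0.768 m³/s

For a circular section of diameter D = 1.45 m at depth y = 0.728 m, the central angle is θ = 2 arccos(1 − 2y/D) = 3.15 rad. Then A = (D²/8)(θ − sin θ) = 0.83 m² and P = Dθ/2 = 2.284 m.
Hydraulic radius R = A/P = 0.83/2.284 = 0.3635 m.
Manning's equation: Q = (1/n) A R^(2/3) S^(1/2) = (1/0.024) × 0.83 × 0.3635^(2/3) × 0.001901^(1/2) = 0.768 m³/s.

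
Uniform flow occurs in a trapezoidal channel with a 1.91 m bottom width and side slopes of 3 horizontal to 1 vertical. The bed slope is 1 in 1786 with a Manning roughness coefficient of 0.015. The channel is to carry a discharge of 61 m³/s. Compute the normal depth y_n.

y_n = 2.84 m

Manning's equation rearranged: A R^(2/3) = nQ / (1·√S) = 0.015 × 61 / (√0.0005599) = 38.67.
Trying y = 3.26 m: A R^(2/3) = 54.11 — too large.
Trying y = 2.46 m: A R^(2/3) = 27.34 — too small.
Trying y = 2.84 m: A R^(2/3) = 38.65 — ≈ 38.67.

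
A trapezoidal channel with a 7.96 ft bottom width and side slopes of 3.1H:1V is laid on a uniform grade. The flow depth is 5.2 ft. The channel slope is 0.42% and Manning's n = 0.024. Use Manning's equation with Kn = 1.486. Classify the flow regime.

With bottom width b = 7.96 ft and side slope z = 3.1: A = (b + zy)y = (7.96 + 3.1×5.2)×5.2 = 125.2 ft²; P = b + 2y√(1+z²) = 7.96 + 2×5.2×3.257 = 41.84 ft.
Hydraulic radius R = A/P = 125.2/41.84 = 2.993 ft.
V = (1.486/n) R^(2/3) √S = (1.486/0.024) × 2.993^(2/3) × √0.0042 = 8.334 ft/s. Hydraulic depth D_h = A/T = 125.2/40.2 = 3.115 ft.
Froude number Fr = V/√(g·D_h) = 8.334/√(32.2×3.115) = 0.832, which is less than 1, so the flow is subcritical.

subcritical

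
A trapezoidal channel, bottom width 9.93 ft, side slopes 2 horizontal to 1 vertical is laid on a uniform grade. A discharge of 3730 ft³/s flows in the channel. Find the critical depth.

y_c = 9.49 ft

At critical depth, Q² T / (g A³) = 1, i.e. A³/T = Q²/g = 3730²/32.2 = 432100.
At y = 11 ft: A³/T = 803400 — too large.
At y = 7.79 ft: A³/T = 191000 — too small.
At y = 9.49 ft: A³/T = 431200 — close enough.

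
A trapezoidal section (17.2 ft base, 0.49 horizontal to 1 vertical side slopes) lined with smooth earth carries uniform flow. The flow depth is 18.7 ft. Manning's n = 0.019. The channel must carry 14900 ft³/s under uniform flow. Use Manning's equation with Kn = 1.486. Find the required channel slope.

With bottom width b = 17.2 ft and side slope z = 0.49: A = (b + zy)y = (17.2 + 0.49×18.7)×18.7 = 493 ft²; P = b + 2y√(1+z²) = 17.2 + 2×18.7×1.114 = 58.85 ft.
Hydraulic radius R = A/P = 493/58.85 = 8.377 ft.
From Manning's equation, S = [nQ / (1.486 A R^(2/3))]² = [0.019 × 14900 / (1.486 × 493 × 8.377^(2/3))]² = 0.00878.

S = 0.00878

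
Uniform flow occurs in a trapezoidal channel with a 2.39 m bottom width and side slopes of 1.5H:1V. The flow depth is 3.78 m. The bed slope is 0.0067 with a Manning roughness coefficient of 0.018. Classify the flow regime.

With bottom width b = 2.39 m and side slope z = 1.5: A = (b + zy)y = (2.39 + 1.5×3.78)×3.78 = 30.47 m²; P = b + 2y√(1+z²) = 2.39 + 2×3.78×1.803 = 16.02 m.
Hydraulic radius R = A/P = 30.47/16.02 = 1.902 m.
V = (1/n) R^(2/3) √S = (1/0.018) × 1.902^(2/3) × √0.0067 = 6.981 m/s. Hydraulic depth D_h = A/T = 30.47/13.73 = 2.219 m.
Froude number Fr = V/√(g·D_h) = 6.981/√(9.81×2.219) = 1.5, which is greater than 1, so the flow is supercritical.

supercritical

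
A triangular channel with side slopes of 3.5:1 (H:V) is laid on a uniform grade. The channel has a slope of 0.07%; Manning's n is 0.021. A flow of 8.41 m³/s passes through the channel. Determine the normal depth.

y_n = 1.53 m

Manning's equation rearranged: A R^(2/3) = nQ / (1·√S) = 0.021 × 8.41 / (√0.0007) = 6.675.
Trying y = 1.14 m: A R^(2/3) = 3.046 — short.
Trying y = 1.53 m: A R^(2/3) = 6.676 — matches.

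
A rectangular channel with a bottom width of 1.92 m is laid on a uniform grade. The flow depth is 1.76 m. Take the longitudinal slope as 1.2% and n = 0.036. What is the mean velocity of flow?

V = 2.22 m/s

Flow area A = b·y = 1.92 × 1.76 = 3.379 m². Wetted perimeter P = b + 2y = 1.92 + 2×1.76 = 5.44 m.
Hydraulic radius R = A/P = 3.379/5.44 = 0.6212 m.
From Manning's equation, V = (1/n) R^(2/3) S^(1/2) = (1/0.036) × 0.6212^(2/3) × 0.012^(1/2) = 2.22 m/s.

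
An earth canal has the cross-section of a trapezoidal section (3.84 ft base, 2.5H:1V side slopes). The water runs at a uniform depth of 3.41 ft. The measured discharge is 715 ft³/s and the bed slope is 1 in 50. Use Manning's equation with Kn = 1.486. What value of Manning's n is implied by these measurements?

With bottom width b = 3.84 ft and side slope z = 2.5: A = (b + zy)y = (3.84 + 2.5×3.41)×3.41 = 42.16 ft²; P = b + 2y√(1+z²) = 3.84 + 2×3.41×2.693 = 22.2 ft.
Hydraulic radius R = A/P = 42.16/22.2 = 1.899 ft.
Rearranging Manning's equation: n = (1.486/Q) A R^(2/3) S^(1/2) = (1.486/715) × 42.16 × 1.899^(2/3) × √0.02 = 0.019.

n = 0.019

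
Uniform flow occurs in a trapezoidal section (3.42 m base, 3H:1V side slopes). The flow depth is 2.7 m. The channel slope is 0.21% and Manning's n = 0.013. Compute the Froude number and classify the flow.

supercritical

With bottom width b = 3.42 m and side slope z = 3: A = (b + zy)y = (3.42 + 3×2.7)×2.7 = 31.1 m²; P = b + 2y√(1+z²) = 3.42 + 2×2.7×3.162 = 20.5 m.
Hydraulic radius R = A/P = 31.1/20.5 = 1.518 m.
V = (1/n) R^(2/3) √S = (1/0.013) × 1.518^(2/3) × √0.0021 = 4.655 m/s. Hydraulic depth D_h = A/T = 31.1/19.62 = 1.585 m.
Froude number Fr = V/√(g·D_h) = 4.655/√(9.81×1.585) = 1.18, which is greater than 1, so the flow is supercritical.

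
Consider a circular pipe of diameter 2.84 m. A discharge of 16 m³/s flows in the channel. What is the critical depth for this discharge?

y_c = 1.77 m

At critical depth, Q² T / (g A³) = 1, i.e. A³/T = Q²/g = 16²/9.81 = 26.1.
Try y = 2.13 m: A³/T = 53.82 — high.
Try y = 1.53 m: A³/T = 14.88 — low.
Try y = 1.77 m: A³/T = 25.99 — ≈ 26.1.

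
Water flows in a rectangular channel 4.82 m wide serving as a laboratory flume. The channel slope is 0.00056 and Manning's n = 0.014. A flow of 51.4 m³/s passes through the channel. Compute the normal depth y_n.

Manning's equation rearranged: A R^(2/3) = nQ / (1·√S) = 0.014 × 51.4 / (√0.00056) = 30.41.
Trying y = 3.49 m: A R^(2/3) = 21.31 — short.
Trying y = 5.06 m: A R^(2/3) = 33.81 — over.
Trying y = 4.64 m: A R^(2/3) = 30.42 — ≈ 30.41.

y_n = 4.64 m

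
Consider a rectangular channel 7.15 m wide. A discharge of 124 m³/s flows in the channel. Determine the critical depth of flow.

y_c = 3.13 m

For a rectangular channel, critical depth y_c = (q²/g)^(1/3) where q = Q/b = 124/7.15 = 17.34 m²/s.
So y_c = (17.34²/9.81)^(1/3) = 3.13 m.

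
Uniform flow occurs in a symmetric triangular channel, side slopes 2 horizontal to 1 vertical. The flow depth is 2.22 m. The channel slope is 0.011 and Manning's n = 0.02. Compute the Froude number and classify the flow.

supercritical

For a triangular section with side slope z = 2: A = zy² = 2×2.22² = 9.857 m²; P = 2y√(1+z²) = 2×2.22×2.236 = 9.928 m.
Hydraulic radius R = A/P = 9.857/9.928 = 0.9928 m.
V = (1/n) R^(2/3) √S = (1/0.02) × 0.9928^(2/3) × √0.011 = 5.219 m/s. Hydraulic depth D_h = A/T = 9.857/8.88 = 1.11 m.
Froude number Fr = V/√(g·D_h) = 5.219/√(9.81×1.11) = 1.58, which is greater than 1, so the flow is supercritical.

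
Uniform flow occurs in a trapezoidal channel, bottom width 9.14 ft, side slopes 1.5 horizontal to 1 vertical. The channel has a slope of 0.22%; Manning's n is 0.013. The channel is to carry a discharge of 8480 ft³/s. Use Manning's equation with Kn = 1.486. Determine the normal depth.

Manning's equation rearranged: A R^(2/3) = nQ / (1.486·√S) = 0.013 × 8480 / (1.486 × √0.0022) = 1582.
At y = 12.7 ft: A R^(2/3) = 1249 — too small.
At y = 14.1 ft: A R^(2/3) = 1581 — close enough.

y_n = 14.1 ft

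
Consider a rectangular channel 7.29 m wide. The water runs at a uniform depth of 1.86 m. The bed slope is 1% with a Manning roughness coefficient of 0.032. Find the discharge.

Flow area A = b·y = 7.29 × 1.86 = 13.56 m². Wetted perimeter P = b + 2y = 7.29 + 2×1.86 = 11.01 m.
Hydraulic radius R = A/P = 13.56/11.01 = 1.232 m.
Manning's equation: Q = (1/n) A R^(2/3) S^(1/2) = (1/0.032) × 13.56 × 1.232^(2/3) × 0.01^(1/2) = 48.7 m³/s.

Q = 48.7 m³/s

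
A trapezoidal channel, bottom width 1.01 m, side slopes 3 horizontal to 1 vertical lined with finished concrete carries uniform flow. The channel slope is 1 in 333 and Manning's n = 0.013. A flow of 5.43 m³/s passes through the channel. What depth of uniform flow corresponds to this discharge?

Manning's equation rearranged: A R^(2/3) = nQ / (1·√S) = 0.013 × 5.43 / (√0.003003) = 1.288.
Try y = 0.574 m: A R^(2/3) = 0.7608 — low.
Try y = 0.849 m: A R^(2/3) = 1.834 — high.
Try y = 0.727 m: A R^(2/3) = 1.288 — close enough.

y_n = 0.727 m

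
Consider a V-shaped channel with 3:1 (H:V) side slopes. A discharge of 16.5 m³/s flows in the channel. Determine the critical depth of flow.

At critical depth, Q² T / (g A³) = 1, i.e. A³/T = Q²/g = 16.5²/9.81 = 27.75.
At y = 1.63 m: A³/T = 51.78 — too large.
At y = 1.26 m: A³/T = 14.29 — too small.
At y = 1.44 m: A³/T = 27.86 — close enough.

y_c = 1.44 m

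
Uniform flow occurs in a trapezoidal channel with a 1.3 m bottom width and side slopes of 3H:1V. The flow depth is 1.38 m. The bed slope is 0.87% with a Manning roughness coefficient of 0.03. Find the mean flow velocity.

With bottom width b = 1.3 m and side slope z = 3: A = (b + zy)y = (1.3 + 3×1.38)×1.38 = 7.507 m²; P = b + 2y√(1+z²) = 1.3 + 2×1.38×3.162 = 10.03 m.
Hydraulic radius R = A/P = 7.507/10.03 = 0.7486 m.
From Manning's equation, V = (1/n) R^(2/3) S^(1/2) = (1/0.03) × 0.7486^(2/3) × 0.0087^(1/2) = 2.56 m/s.

V = 2.56 m/s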